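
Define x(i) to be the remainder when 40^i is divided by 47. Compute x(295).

We have x(0) = 1, x(1) = 40, x(2) = 2, x(3) = 33, x(4) = 4, x(5) = 19, x(6) = 8, x(7) = 38, x(8) = 16, x(9) = 29, x(10) = 32, x(11) = 11, x(12) = 17, x(13) = 22, x(14) = 34, x(15) = 44, x(16) = 21, x(17) = 41, x(18) = 42, x(19) = 35, x(20) = 37, x(21) = 23, x(22) = 27, x(23) = 46, x(24) = 7, x(25) = 45, x(26) = 14, x(27) = 43, x(28) = 28, x(29) = 39, x(30) = 9, x(31) = 31, x(32) = 18, x(33) = 15, x(34) = 36, x(35) = 30, x(36) = 25, x(37) = 13, x(38) = 3, x(39) = 26, x(40) = 6, x(41) = 5, x(42) = 12, x(43) = 10, x(44) = 24, x(45) = 20, x(46) = 1.
The sequence repeats with period 46.
So x(295) = x(0 + ((295-0) mod 46)) = x(19) = 35.

35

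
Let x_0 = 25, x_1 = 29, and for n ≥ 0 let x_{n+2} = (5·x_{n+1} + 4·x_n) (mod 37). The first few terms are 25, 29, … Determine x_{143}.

We have x_0 = 25; x_1 = 29; x_2 = 23; x_3 = 9; x_4 = 26; x_5 = 18; x_6 = 9; x_7 = 6; x_8 = 29; x_9 = 21; x_{10} = 36; x_{11} = 5; x_{12} = 21; x_{13} = 14; x_{14} = 6; x_{15} = 12; x_{16} = 10; x_{17} = 24; x_{18} = 12; x_{19} = 8; x_{20} = 14; x_{21} = 28; x_{22} = 11; x_{23} = 19; x_{24} = 28; x_{25} = 31; x_{26} = 8; x_{27} = 16; x_{28} = 1; x_{29} = 32; x_{30} = 16; x_{31} = 23; x_{32} = 31; x_{33} = 25; x_{34} = 27; x_{35} = 13; x_{36} = 25; x_{37} = 29.
The sequence repeats with period 36.
(143 - 0) mod 36 = 35, so x_{143} = x_{35} = 13.

13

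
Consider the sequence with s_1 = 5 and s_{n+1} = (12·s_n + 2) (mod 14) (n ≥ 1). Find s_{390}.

2

We have s_1 = 5,  s_2 = 6,  s_3 = 4,  s_4 = 8,  s_5 = 0,  s_6 = 2,  s_7 = 12,  s_8 = 6.
Since s_8 = s_2 = 6, the sequence is eventually periodic: after a pre-period of length 1 it cycles with period 6.
For n ≥ 2, s_n depends only on (n - 2) mod 6. (390 - 2) mod 6 = 4, so s_{390} = s_6 = 2.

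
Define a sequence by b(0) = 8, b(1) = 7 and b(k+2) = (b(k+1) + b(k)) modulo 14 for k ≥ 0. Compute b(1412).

9

Listing terms: b(0) = 8,  b(1) = 7,  b(2) = 1,  b(3) = 8,  b(4) = 9,  b(5) = 3,  b(6) = 12,  b(7) = 1,  b(8) = 13,  b(9) = 0,  b(10) = 13,  b(11) = 13,  b(12) = 12,  b(13) = 11,  b(14) = 9,  b(15) = 6,  b(16) = 1,  b(17) = 7,  b(18) = 8,  b(19) = 1,  b(20) = 9,  b(21) = 10,  b(22) = 5,  b(23) = 1,  b(24) = 6,  b(25) = 7,  b(26) = 13,  b(27) = 6,  b(28) = 5,  b(29) = 11,  b(30) = 2,  b(31) = 13,  b(32) = 1,  b(33) = 0,  b(34) = 1,  b(35) = 1,  b(36) = 2,  b(37) = 3,  b(38) = 5,  b(39) = 8,  b(40) = 13,  b(41) = 7,  b(42) = 6,  b(43) = 13,  b(44) = 5,  b(45) = 4,  b(46) = 9,  b(47) = 13,  b(48) = 8,  b(49) = 7.
Since (b(48), b(49)) = (b(0), b(1)) = (8, 7) (two consecutive terms determine the rest), the sequence is periodic with period 48.
So b(1412) = b(0 + ((1412-0) mod 48)) = b(20) = 9.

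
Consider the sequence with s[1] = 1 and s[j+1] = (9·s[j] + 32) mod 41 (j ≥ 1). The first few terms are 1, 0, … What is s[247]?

32

s[1] = 1; s[2] = 0; s[3] = 32; s[4] = 33; s[5] = 1.
The sequence repeats with period 4.
So s[247] = s[1 + ((247-1) mod 4)] = s[3] = 32.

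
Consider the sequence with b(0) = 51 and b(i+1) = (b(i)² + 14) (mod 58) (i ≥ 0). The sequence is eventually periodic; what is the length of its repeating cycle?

Listing terms: b(0) = 51; b(1) = 5; b(2) = 39; b(3) = 27; b(4) = 47; b(5) = 19; b(6) = 27.
Since b(6) = b(3) = 27, the sequence is eventually periodic: after a pre-period of length 3 it cycles with period 3.

3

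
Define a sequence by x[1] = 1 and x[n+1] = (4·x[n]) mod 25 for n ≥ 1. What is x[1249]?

We have x[1] = 1, x[2] = 4, x[3] = 16, x[4] = 14, x[5] = 6, x[6] = 24, x[7] = 21, x[8] = 9, x[9] = 11, x[10] = 19, x[11] = 1.
The sequence repeats with period 10.
So x[1249] = x[1 + ((1249-1) mod 10)] = x[9] = 11.

11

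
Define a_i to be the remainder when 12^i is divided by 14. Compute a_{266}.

a_1 = 12,  a_2 = 4,  a_3 = 6,  a_4 = 2,  a_5 = 10,  a_6 = 8,  a_7 = 12.
Since a_7 = a_1 = 12, the sequence is periodic with period 6.
(266 - 1) mod 6 = 1, so a_{266} = a_2 = 4.

4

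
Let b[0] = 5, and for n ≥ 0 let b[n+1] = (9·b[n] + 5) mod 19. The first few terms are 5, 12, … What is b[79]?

Listing terms: b[0] = 5,  b[1] = 12,  b[2] = 18,  b[3] = 15,  b[4] = 7,  b[5] = 11,  b[6] = 9,  b[7] = 10,  b[8] = 0,  b[9] = 5.
The sequence repeats with period 9.
(79 - 0) mod 9 = 7, so b[79] = b[7] = 10.

10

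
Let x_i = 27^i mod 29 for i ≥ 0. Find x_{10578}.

5

We have x_0 = 1; x_1 = 27; x_2 = 4; x_3 = 21; x_4 = 16; x_5 = 26; x_6 = 6; x_7 = 17; x_8 = 24; x_9 = 10; x_{10} = 9; x_{11} = 11; x_{12} = 7; x_{13} = 15; x_{14} = 28; x_{15} = 2; x_{16} = 25; x_{17} = 8; x_{18} = 13; x_{19} = 3; x_{20} = 23; x_{21} = 12; x_{22} = 5; x_{23} = 19; x_{24} = 20; x_{25} = 18; x_{26} = 22; x_{27} = 14; x_{28} = 1.
Since x_{28} = x_0 = 1, the sequence is periodic with period 28.
So x_{10578} = x_{0 + ((10578-0) mod 28)} = x_{22} = 5.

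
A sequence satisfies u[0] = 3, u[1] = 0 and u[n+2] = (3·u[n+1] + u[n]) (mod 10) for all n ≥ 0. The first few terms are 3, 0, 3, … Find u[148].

Computing terms: u[0] = 3,  u[1] = 0,  u[2] = 3,  u[3] = 9,  u[4] = 0,  u[5] = 9,  u[6] = 7,  u[7] = 0,  u[8] = 7,  u[9] = 1,  u[10] = 0,  u[11] = 1,  u[12] = 3,  u[13] = 0.
The sequence repeats with period 12.
So u[148] = u[0 + ((148-0) mod 12)] = u[4] = 0.

0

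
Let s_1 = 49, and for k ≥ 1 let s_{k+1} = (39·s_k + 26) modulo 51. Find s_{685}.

We have s_1 = 49; s_2 = 50; s_3 = 38; s_4 = 29; s_5 = 35; s_6 = 14; s_7 = 11; s_8 = 47; s_9 = 23; s_{10} = 5; s_{11} = 17; s_{12} = 26; s_{13} = 20; s_{14} = 41; s_{15} = 44; s_{16} = 8; s_{17} = 32; s_{18} = 50.
Since s_{18} = s_2 = 50, the sequence is eventually periodic: after a pre-period of length 1 it cycles with period 16.
For k ≥ 2, s_k depends only on (k - 2) mod 16. (685 - 2) mod 16 = 11, so s_{685} = s_{13} = 20.

20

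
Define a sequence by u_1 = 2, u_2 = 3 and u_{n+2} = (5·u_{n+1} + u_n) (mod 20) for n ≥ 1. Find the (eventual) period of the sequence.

Listing terms: u_1 = 2, u_2 = 3, u_3 = 17, u_4 = 8, u_5 = 17, u_6 = 13, u_7 = 2, u_8 = 3.
The sequence repeats with period 6.

6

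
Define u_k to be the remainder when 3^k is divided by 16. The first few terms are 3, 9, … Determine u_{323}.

11

Computing terms: u_1 = 3,  u_2 = 9,  u_3 = 11,  u_4 = 1,  u_5 = 3.
Since u_5 = u_1 = 3, the sequence is periodic with period 4.
(323 - 1) mod 4 = 2, so u_{323} = u_3 = 11.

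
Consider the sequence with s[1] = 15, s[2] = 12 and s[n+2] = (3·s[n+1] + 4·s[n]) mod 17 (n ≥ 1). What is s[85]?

15

Listing terms: s[1] = 15,  s[2] = 12,  s[3] = 11,  s[4] = 13,  s[5] = 15,  s[6] = 12.
Since (s[5], s[6]) = (s[1], s[2]) = (15, 12) (two consecutive terms determine the rest), the sequence is periodic with period 4.
(85 - 1) mod 4 = 0, so s[85] = s[1] = 15.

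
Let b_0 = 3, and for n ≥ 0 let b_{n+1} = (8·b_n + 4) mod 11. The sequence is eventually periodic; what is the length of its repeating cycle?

We have b_0 = 3; b_1 = 6; b_2 = 8; b_3 = 2; b_4 = 9; b_5 = 10; b_6 = 7; b_7 = 5; b_8 = 0; b_9 = 4; b_{10} = 3.
Since b_{10} = b_0 = 3, the sequence is periodic with period 10.

10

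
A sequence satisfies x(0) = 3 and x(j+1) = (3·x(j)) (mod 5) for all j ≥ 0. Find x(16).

Listing terms: x(0) = 3,  x(1) = 4,  x(2) = 2,  x(3) = 1,  x(4) = 3.
The sequence repeats with period 4.
(16 - 0) mod 4 = 0, so x(16) = x(0) = 3.

3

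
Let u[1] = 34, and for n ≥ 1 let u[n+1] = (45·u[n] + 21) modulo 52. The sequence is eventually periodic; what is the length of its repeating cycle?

12

u[1] = 34; u[2] = 43; u[3] = 32; u[4] = 5; u[5] = 38; u[6] = 15; u[7] = 20; u[8] = 37; u[9] = 22; u[10] = 23; u[11] = 16; u[12] = 13; u[13] = 34.
Since u[13] = u[1] = 34, the sequence is periodic with period 12.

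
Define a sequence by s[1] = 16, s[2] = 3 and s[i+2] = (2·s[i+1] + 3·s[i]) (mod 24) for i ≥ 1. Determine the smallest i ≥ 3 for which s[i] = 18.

7

Computing terms: s[1] = 16, s[2] = 3, s[3] = 6, s[4] = 21, s[5] = 12, s[6] = 15, s[7] = 18, s[8] = 9, s[9] = 0, s[10] = 3, s[11] = 6.
Since (s[10], s[11]) = (s[2], s[3]) = (3, 6) (two consecutive terms determine the rest), the sequence is eventually periodic: after a pre-period of length 1 it cycles with period 8.
The value 18 first appears (with i ≥ 3) at s[7].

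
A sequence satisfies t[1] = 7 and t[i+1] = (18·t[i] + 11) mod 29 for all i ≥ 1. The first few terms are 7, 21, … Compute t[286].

Computing terms: t[1] = 7, t[2] = 21, t[3] = 12, t[4] = 24, t[5] = 8, t[6] = 10, t[7] = 17, t[8] = 27, t[9] = 4, t[10] = 25, t[11] = 26, t[12] = 15, t[13] = 20, t[14] = 23, t[15] = 19, t[16] = 5, t[17] = 14, t[18] = 2, t[19] = 18, t[20] = 16, t[21] = 9, t[22] = 28, t[23] = 22, t[24] = 1, t[25] = 0, t[26] = 11, t[27] = 6, t[28] = 3, t[29] = 7.
Since t[29] = t[1] = 7, the sequence is periodic with period 28.
(286 - 1) mod 28 = 5, so t[286] = t[6] = 10.

10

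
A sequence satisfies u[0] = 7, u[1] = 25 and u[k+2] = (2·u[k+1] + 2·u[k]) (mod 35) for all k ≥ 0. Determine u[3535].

Listing terms: u[0] = 7; u[1] = 25; u[2] = 29; u[3] = 3; u[4] = 29; u[5] = 29; u[6] = 11; u[7] = 10; u[8] = 7; u[9] = 34; u[10] = 12; u[11] = 22; u[12] = 33; u[13] = 5; u[14] = 6; u[15] = 22; u[16] = 21; u[17] = 16; u[18] = 4; u[19] = 5; u[20] = 18; u[21] = 11; u[22] = 23; u[23] = 33; u[24] = 7; u[25] = 10; u[26] = 34; u[27] = 18; u[28] = 34; u[29] = 34; u[30] = 31; u[31] = 25; u[32] = 7; u[33] = 29; u[34] = 2; u[35] = 27; u[36] = 23; u[37] = 30; u[38] = 1; u[39] = 27; u[40] = 21; u[41] = 26; u[42] = 24; u[43] = 30; u[44] = 3; u[45] = 31; u[46] = 33; u[47] = 23; u[48] = 7; u[49] = 25.
Since (u[48], u[49]) = (u[0], u[1]) = (7, 25) (two consecutive terms determine the rest), the sequence is periodic with period 48.
So u[3535] = u[0 + ((3535-0) mod 48)] = u[31] = 25.

25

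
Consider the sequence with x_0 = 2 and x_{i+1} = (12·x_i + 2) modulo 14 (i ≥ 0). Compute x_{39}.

x_0 = 2,  x_1 = 12,  x_2 = 6,  x_3 = 4,  x_4 = 8,  x_5 = 0,  x_6 = 2.
The sequence repeats with period 6.
(39 - 0) mod 6 = 3, so x_{39} = x_3 = 4.

4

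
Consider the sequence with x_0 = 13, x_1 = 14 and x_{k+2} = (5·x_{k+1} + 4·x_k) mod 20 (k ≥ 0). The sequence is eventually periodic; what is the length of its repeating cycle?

4

Listing terms: x_0 = 13; x_1 = 14; x_2 = 2; x_3 = 6; x_4 = 18; x_5 = 14; x_6 = 2.
Since (x_5, x_6) = (x_1, x_2) = (14, 2) (two consecutive terms determine the rest), the sequence is eventually periodic: after a pre-period of length 1 it cycles with period 4.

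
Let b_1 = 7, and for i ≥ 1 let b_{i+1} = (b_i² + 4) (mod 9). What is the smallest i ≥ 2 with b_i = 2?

4

We have b_1 = 7; b_2 = 8; b_3 = 5; b_4 = 2; b_5 = 8.
Since b_5 = b_2 = 8, the sequence is eventually periodic: after a pre-period of length 1 it cycles with period 3.
The value 2 first appears (with i ≥ 2) at b_4.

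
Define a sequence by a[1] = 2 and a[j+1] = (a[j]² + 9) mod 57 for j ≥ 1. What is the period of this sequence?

We have a[1] = 2,  a[2] = 13,  a[3] = 7,  a[4] = 1,  a[5] = 10,  a[6] = 52,  a[7] = 34,  a[8] = 25,  a[9] = 7.
Since a[9] = a[3] = 7, the sequence is eventually periodic: after a pre-period of length 2 it cycles with period 6.

6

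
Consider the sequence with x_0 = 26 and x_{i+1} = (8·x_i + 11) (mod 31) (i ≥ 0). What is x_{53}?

x_0 = 26,  x_1 = 2,  x_2 = 27,  x_3 = 10,  x_4 = 29,  x_5 = 26.
Since x_5 = x_0 = 26, the sequence is periodic with period 5.
(53 - 0) mod 5 = 3, so x_{53} = x_3 = 10.

10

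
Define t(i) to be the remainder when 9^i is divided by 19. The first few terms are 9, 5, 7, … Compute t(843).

11

Computing terms: t(1) = 9; t(2) = 5; t(3) = 7; t(4) = 6; t(5) = 16; t(6) = 11; t(7) = 4; t(8) = 17; t(9) = 1; t(10) = 9.
The sequence repeats with period 9.
(843 - 1) mod 9 = 5, so t(843) = t(6) = 11.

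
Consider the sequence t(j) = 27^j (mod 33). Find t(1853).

15

We have t(1) = 27, t(2) = 3, t(3) = 15, t(4) = 9, t(5) = 12, t(6) = 27.
Since t(6) = t(1) = 27, the sequence is periodic with period 5.
So t(1853) = t(1 + ((1853-1) mod 5)) = t(3) = 15.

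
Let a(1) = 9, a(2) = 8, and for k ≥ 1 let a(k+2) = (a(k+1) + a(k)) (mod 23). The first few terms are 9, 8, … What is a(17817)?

9

Computing terms: a(1) = 9, a(2) = 8, a(3) = 17, a(4) = 2, a(5) = 19, a(6) = 21, a(7) = 17, a(8) = 15, a(9) = 9, a(10) = 1, a(11) = 10, a(12) = 11, a(13) = 21, a(14) = 9, a(15) = 7, a(16) = 16, a(17) = 0, a(18) = 16, a(19) = 16, a(20) = 9, a(21) = 2, a(22) = 11, a(23) = 13, a(24) = 1, a(25) = 14, a(26) = 15, a(27) = 6, a(28) = 21, a(29) = 4, a(30) = 2, a(31) = 6, a(32) = 8, a(33) = 14, a(34) = 22, a(35) = 13, a(36) = 12, a(37) = 2, a(38) = 14, a(39) = 16, a(40) = 7, a(41) = 0, a(42) = 7, a(43) = 7, a(44) = 14, a(45) = 21, a(46) = 12, a(47) = 10, a(48) = 22, a(49) = 9, a(50) = 8.
The sequence repeats with period 48.
So a(17817) = a(1 + ((17817-1) mod 48)) = a(9) = 9.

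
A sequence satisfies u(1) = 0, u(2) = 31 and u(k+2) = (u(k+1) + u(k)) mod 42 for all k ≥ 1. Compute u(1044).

Computing terms: u(1) = 0,  u(2) = 31,  u(3) = 31,  u(4) = 20,  u(5) = 9,  u(6) = 29,  u(7) = 38,  u(8) = 25,  u(9) = 21,  u(10) = 4,  u(11) = 25,  u(12) = 29,  u(13) = 12,  u(14) = 41,  u(15) = 11,  u(16) = 10,  u(17) = 21,  u(18) = 31,  u(19) = 10,  u(20) = 41,  u(21) = 9,  u(22) = 8,  u(23) = 17,  u(24) = 25,  u(25) = 0,  u(26) = 25,  u(27) = 25,  u(28) = 8,  u(29) = 33,  u(30) = 41,  u(31) = 32,  u(32) = 31,  u(33) = 21,  u(34) = 10,  u(35) = 31,  u(36) = 41,  u(37) = 30,  u(38) = 29,  u(39) = 17,  u(40) = 4,  u(41) = 21,  u(42) = 25,  u(43) = 4,  u(44) = 29,  u(45) = 33,  u(46) = 20,  u(47) = 11,  u(48) = 31,  u(49) = 0,  u(50) = 31.
Since (u(49), u(50)) = (u(1), u(2)) = (0, 31) (two consecutive terms determine the rest), the sequence is periodic with period 48.
(1044 - 1) mod 48 = 35, so u(1044) = u(36) = 41.

41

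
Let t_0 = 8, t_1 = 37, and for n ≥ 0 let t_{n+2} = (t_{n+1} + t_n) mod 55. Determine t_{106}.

6

Listing terms: t_0 = 8, t_1 = 37, t_2 = 45, t_3 = 27, t_4 = 17, t_5 = 44, t_6 = 6, t_7 = 50, t_8 = 1, t_9 = 51, t_{10} = 52, t_{11} = 48, t_{12} = 45, t_{13} = 38, t_{14} = 28, t_{15} = 11, t_{16} = 39, t_{17} = 50, t_{18} = 34, t_{19} = 29, t_{20} = 8, t_{21} = 37.
The sequence repeats with period 20.
So t_{106} = t_{0 + ((106-0) mod 20)} = t_6 = 6.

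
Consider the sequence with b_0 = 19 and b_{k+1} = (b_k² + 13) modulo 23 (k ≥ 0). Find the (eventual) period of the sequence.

Listing terms: b_0 = 19,  b_1 = 6,  b_2 = 3,  b_3 = 22,  b_4 = 14,  b_5 = 2,  b_6 = 17,  b_7 = 3.
Since b_7 = b_2 = 3, the sequence is eventually periodic: after a pre-period of length 2 it cycles with period 5.

5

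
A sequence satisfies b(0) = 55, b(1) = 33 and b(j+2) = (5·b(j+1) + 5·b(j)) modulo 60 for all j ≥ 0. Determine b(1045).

Computing terms: b(0) = 55,  b(1) = 33,  b(2) = 20,  b(3) = 25,  b(4) = 45,  b(5) = 50,  b(6) = 55,  b(7) = 45,  b(8) = 20,  b(9) = 25.
Since (b(8), b(9)) = (b(2), b(3)) = (20, 25) (two consecutive terms determine the rest), the sequence is eventually periodic: after a pre-period of length 2 it cycles with period 6.
For j ≥ 2, b(j) depends only on (j - 2) mod 6. (1045 - 2) mod 6 = 5, so b(1045) = b(7) = 45.

45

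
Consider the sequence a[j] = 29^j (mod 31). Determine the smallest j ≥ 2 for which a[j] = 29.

11

Computing terms: a[1] = 29,  a[2] = 4,  a[3] = 23,  a[4] = 16,  a[5] = 30,  a[6] = 2,  a[7] = 27,  a[8] = 8,  a[9] = 15,  a[10] = 1,  a[11] = 29.
Since a[11] = a[1] = 29, the sequence is periodic with period 10.
The value 29 next appears (with j ≥ 2) at a[11].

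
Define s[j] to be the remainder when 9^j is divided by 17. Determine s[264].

1

Computing terms: s[1] = 9; s[2] = 13; s[3] = 15; s[4] = 16; s[5] = 8; s[6] = 4; s[7] = 2; s[8] = 1; s[9] = 9.
The sequence repeats with period 8.
So s[264] = s[1 + ((264-1) mod 8)] = s[8] = 1.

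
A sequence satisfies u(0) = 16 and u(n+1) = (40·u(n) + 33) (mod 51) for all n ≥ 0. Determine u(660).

Listing terms: u(0) = 16,  u(1) = 10,  u(2) = 25,  u(3) = 13,  u(4) = 43,  u(5) = 19,  u(6) = 28,  u(7) = 31,  u(8) = 49,  u(9) = 4,  u(10) = 40,  u(11) = 1,  u(12) = 22,  u(13) = 46,  u(14) = 37,  u(15) = 34,  u(16) = 16.
Since u(16) = u(0) = 16, the sequence is periodic with period 16.
So u(660) = u(0 + ((660-0) mod 16)) = u(4) = 43.

43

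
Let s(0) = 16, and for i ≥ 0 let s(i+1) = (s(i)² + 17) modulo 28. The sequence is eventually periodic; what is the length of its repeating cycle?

6

s(0) = 16, s(1) = 21, s(2) = 10, s(3) = 5, s(4) = 14, s(5) = 17, s(6) = 26, s(7) = 21.
Since s(7) = s(1) = 21, the sequence is eventually periodic: after a pre-period of length 1 it cycles with period 6.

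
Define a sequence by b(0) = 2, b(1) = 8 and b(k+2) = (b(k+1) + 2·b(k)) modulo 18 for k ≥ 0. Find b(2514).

8

b(0) = 2; b(1) = 8; b(2) = 12; b(3) = 10; b(4) = 16; b(5) = 0; b(6) = 14; b(7) = 14; b(8) = 6; b(9) = 16; b(10) = 10; b(11) = 6; b(12) = 8; b(13) = 2; b(14) = 0; b(15) = 4; b(16) = 4; b(17) = 12; b(18) = 2; b(19) = 8.
The sequence repeats with period 18.
(2514 - 0) mod 18 = 12, so b(2514) = b(12) = 8.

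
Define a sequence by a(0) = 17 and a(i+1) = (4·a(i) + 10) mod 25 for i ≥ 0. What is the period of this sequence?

10

a(0) = 17, a(1) = 3, a(2) = 22, a(3) = 23, a(4) = 2, a(5) = 18, a(6) = 7, a(7) = 13, a(8) = 12, a(9) = 8, a(10) = 17.
The sequence repeats with period 10.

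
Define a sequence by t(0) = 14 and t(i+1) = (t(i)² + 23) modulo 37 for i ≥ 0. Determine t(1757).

32

Listing terms: t(0) = 14, t(1) = 34, t(2) = 32, t(3) = 11, t(4) = 33, t(5) = 2, t(6) = 27, t(7) = 12, t(8) = 19, t(9) = 14.
The sequence repeats with period 9.
(1757 - 0) mod 9 = 2, so t(1757) = t(2) = 32.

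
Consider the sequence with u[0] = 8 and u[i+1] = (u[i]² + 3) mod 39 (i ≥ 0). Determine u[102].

We have u[0] = 8,  u[1] = 28,  u[2] = 7,  u[3] = 13,  u[4] = 16,  u[5] = 25,  u[6] = 4,  u[7] = 19,  u[8] = 13.
Since u[8] = u[3] = 13, the sequence is eventually periodic: after a pre-period of length 3 it cycles with period 5.
For i ≥ 3, u[i] depends only on (i - 3) mod 5. (102 - 3) mod 5 = 4, so u[102] = u[7] = 19.

19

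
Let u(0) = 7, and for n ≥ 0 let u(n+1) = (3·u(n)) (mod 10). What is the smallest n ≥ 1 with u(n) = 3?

Computing terms: u(0) = 7, u(1) = 1, u(2) = 3, u(3) = 9, u(4) = 7.
The sequence repeats with period 4.
The value 3 first appears (with n ≥ 1) at u(2).

2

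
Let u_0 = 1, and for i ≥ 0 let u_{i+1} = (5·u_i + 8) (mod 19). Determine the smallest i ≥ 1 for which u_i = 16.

2

Computing terms: u_0 = 1,  u_1 = 13,  u_2 = 16,  u_3 = 12,  u_4 = 11,  u_5 = 6,  u_6 = 0,  u_7 = 8,  u_8 = 10,  u_9 = 1.
Since u_9 = u_0 = 1, the sequence is periodic with period 9.
The value 16 first appears (with i ≥ 1) at u_2.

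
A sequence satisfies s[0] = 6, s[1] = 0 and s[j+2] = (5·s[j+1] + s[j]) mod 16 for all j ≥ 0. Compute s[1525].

0

Computing terms: s[0] = 6, s[1] = 0, s[2] = 6, s[3] = 14, s[4] = 12, s[5] = 10, s[6] = 14, s[7] = 0, s[8] = 14, s[9] = 6, s[10] = 12, s[11] = 2, s[12] = 6, s[13] = 0.
The sequence repeats with period 12.
(1525 - 0) mod 12 = 1, so s[1525] = s[1] = 0.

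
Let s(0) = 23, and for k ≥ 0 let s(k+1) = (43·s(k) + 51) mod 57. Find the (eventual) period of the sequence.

Listing terms: s(0) = 23; s(1) = 14; s(2) = 26; s(3) = 29; s(4) = 44; s(5) = 5; s(6) = 38; s(7) = 32; s(8) = 2; s(9) = 23.
The sequence repeats with period 9.

9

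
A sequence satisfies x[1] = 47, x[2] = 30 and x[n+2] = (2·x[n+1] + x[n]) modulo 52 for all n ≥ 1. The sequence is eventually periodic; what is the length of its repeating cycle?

Listing terms: x[1] = 47, x[2] = 30, x[3] = 3, x[4] = 36, x[5] = 23, x[6] = 30, x[7] = 31, x[8] = 40, x[9] = 7, x[10] = 2, x[11] = 11, x[12] = 24, x[13] = 7, x[14] = 38, x[15] = 31, x[16] = 48, x[17] = 23, x[18] = 42, x[19] = 3, x[20] = 48, x[21] = 47, x[22] = 38, x[23] = 19, x[24] = 24, x[25] = 15, x[26] = 2, x[27] = 19, x[28] = 40, x[29] = 47, x[30] = 30.
The sequence repeats with period 28.

28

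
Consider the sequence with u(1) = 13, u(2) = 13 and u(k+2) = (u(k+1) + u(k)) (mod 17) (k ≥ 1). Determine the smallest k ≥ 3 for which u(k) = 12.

Listing terms: u(1) = 13,  u(2) = 13,  u(3) = 9,  u(4) = 5,  u(5) = 14,  u(6) = 2,  u(7) = 16,  u(8) = 1,  u(9) = 0,  u(10) = 1,  u(11) = 1,  u(12) = 2,  u(13) = 3,  u(14) = 5,  u(15) = 8,  u(16) = 13,  u(17) = 4,  u(18) = 0,  u(19) = 4,  u(20) = 4,  u(21) = 8,  u(22) = 12,  u(23) = 3,  u(24) = 15,  u(25) = 1,  u(26) = 16,  u(27) = 0,  u(28) = 16,  u(29) = 16,  u(30) = 15,  u(31) = 14,  u(32) = 12,  u(33) = 9,  u(34) = 4,  u(35) = 13,  u(36) = 0,  u(37) = 13,  u(38) = 13.
The sequence repeats with period 36.
The value 12 first appears (with k ≥ 3) at u(22).

22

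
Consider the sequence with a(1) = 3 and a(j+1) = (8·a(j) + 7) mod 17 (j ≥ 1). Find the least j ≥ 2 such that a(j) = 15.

7

We have a(1) = 3, a(2) = 14, a(3) = 0, a(4) = 7, a(5) = 12, a(6) = 1, a(7) = 15, a(8) = 8, a(9) = 3.
The sequence repeats with period 8.
The value 15 first appears (with j ≥ 2) at a(7).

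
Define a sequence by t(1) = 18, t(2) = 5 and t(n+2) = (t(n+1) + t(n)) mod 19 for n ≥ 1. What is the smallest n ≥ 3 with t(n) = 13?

Listing terms: t(1) = 18; t(2) = 5; t(3) = 4; t(4) = 9; t(5) = 13; t(6) = 3; t(7) = 16; t(8) = 0; t(9) = 16; t(10) = 16; t(11) = 13; t(12) = 10; t(13) = 4; t(14) = 14; t(15) = 18; t(16) = 13; t(17) = 12; t(18) = 6; t(19) = 18; t(20) = 5.
The sequence repeats with period 18.
The value 13 first appears (with n ≥ 3) at t(5).

5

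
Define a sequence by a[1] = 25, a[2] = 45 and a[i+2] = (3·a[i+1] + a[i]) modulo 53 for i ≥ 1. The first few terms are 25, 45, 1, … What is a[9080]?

Computing terms: a[1] = 25, a[2] = 45, a[3] = 1, a[4] = 48, a[5] = 39, a[6] = 6, a[7] = 4, a[8] = 18, a[9] = 5, a[10] = 33, a[11] = 51, a[12] = 27, a[13] = 26, a[14] = 52, a[15] = 23, a[16] = 15, a[17] = 15, a[18] = 7, a[19] = 36, a[20] = 9, a[21] = 10, a[22] = 39, a[23] = 21, a[24] = 49, a[25] = 9, a[26] = 23, a[27] = 25, a[28] = 45.
Since (a[27], a[28]) = (a[1], a[2]) = (25, 45) (two consecutive terms determine the rest), the sequence is periodic with period 26.
So a[9080] = a[1 + ((9080-1) mod 26)] = a[6] = 6.

6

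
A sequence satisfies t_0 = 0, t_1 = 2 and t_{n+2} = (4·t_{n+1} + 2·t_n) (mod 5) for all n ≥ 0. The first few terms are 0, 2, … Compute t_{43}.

1

Computing terms: t_0 = 0, t_1 = 2, t_2 = 3, t_3 = 1, t_4 = 0, t_5 = 2.
Since (t_4, t_5) = (t_0, t_1) = (0, 2) (two consecutive terms determine the rest), the sequence is periodic with period 4.
So t_{43} = t_{0 + ((43-0) mod 4)} = t_3 = 1.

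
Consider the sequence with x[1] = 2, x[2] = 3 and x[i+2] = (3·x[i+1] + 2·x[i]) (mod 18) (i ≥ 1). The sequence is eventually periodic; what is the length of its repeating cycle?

Computing terms: x[1] = 2, x[2] = 3, x[3] = 13, x[4] = 9, x[5] = 17, x[6] = 15, x[7] = 7, x[8] = 15, x[9] = 5, x[10] = 9, x[11] = 1, x[12] = 3, x[13] = 11, x[14] = 3, x[15] = 13.
Since (x[14], x[15]) = (x[2], x[3]) = (3, 13) (two consecutive terms determine the rest), the sequence is eventually periodic: after a pre-period of length 1 it cycles with period 12.

12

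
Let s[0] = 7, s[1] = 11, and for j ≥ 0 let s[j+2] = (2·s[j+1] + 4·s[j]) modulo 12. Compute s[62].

Listing terms: s[0] = 7; s[1] = 11; s[2] = 2; s[3] = 0; s[4] = 8; s[5] = 4; s[6] = 4; s[7] = 0; s[8] = 4; s[9] = 8; s[10] = 8; s[11] = 0; s[12] = 8.
Since (s[11], s[12]) = (s[3], s[4]) = (0, 8) (two consecutive terms determine the rest), the sequence is eventually periodic: after a pre-period of length 3 it cycles with period 8.
For j ≥ 3, s[j] depends only on (j - 3) mod 8. (62 - 3) mod 8 = 3, so s[62] = s[6] = 4.

4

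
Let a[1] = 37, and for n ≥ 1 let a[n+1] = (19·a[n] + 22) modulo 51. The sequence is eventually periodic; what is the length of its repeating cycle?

24

Computing terms: a[1] = 37, a[2] = 11, a[3] = 27, a[4] = 25, a[5] = 38, a[6] = 30, a[7] = 31, a[8] = 50, a[9] = 3, a[10] = 28, a[11] = 44, a[12] = 42, a[13] = 4, a[14] = 47, a[15] = 48, a[16] = 16, a[17] = 20, a[18] = 45, a[19] = 10, a[20] = 8, a[21] = 21, a[22] = 13, a[23] = 14, a[24] = 33, a[25] = 37.
The sequence repeats with period 24.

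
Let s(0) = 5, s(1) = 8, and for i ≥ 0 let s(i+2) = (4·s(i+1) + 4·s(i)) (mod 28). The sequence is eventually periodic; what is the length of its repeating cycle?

s(0) = 5, s(1) = 8, s(2) = 24, s(3) = 16, s(4) = 20, s(5) = 4, s(6) = 12, s(7) = 8, s(8) = 24.
Since (s(7), s(8)) = (s(1), s(2)) = (8, 24) (two consecutive terms determine the rest), the sequence is eventually periodic: after a pre-period of length 1 it cycles with period 6.

6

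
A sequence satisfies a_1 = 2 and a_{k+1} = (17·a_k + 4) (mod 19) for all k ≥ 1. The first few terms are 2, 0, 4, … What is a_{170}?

Listing terms: a_1 = 2, a_2 = 0, a_3 = 4, a_4 = 15, a_5 = 12, a_6 = 18, a_7 = 6, a_8 = 11, a_9 = 1, a_{10} = 2.
The sequence repeats with period 9.
(170 - 1) mod 9 = 7, so a_{170} = a_8 = 11.

11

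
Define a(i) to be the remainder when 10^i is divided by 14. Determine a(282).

Computing terms: a(0) = 1, a(1) = 10, a(2) = 2, a(3) = 6, a(4) = 4, a(5) = 12, a(6) = 8, a(7) = 10.
Since a(7) = a(1) = 10, the sequence is eventually periodic: after a pre-period of length 1 it cycles with period 6.
For i ≥ 1, a(i) depends only on (i - 1) mod 6. (282 - 1) mod 6 = 5, so a(282) = a(6) = 8.

8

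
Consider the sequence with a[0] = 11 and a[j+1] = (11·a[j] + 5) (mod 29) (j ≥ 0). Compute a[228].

26

We have a[0] = 11; a[1] = 10; a[2] = 28; a[3] = 23; a[4] = 26; a[5] = 1; a[6] = 16; a[7] = 7; a[8] = 24; a[9] = 8; a[10] = 6; a[11] = 13; a[12] = 3; a[13] = 9; a[14] = 17; a[15] = 18; a[16] = 0; a[17] = 5; a[18] = 2; a[19] = 27; a[20] = 12; a[21] = 21; a[22] = 4; a[23] = 20; a[24] = 22; a[25] = 15; a[26] = 25; a[27] = 19; a[28] = 11.
Since a[28] = a[0] = 11, the sequence is periodic with period 28.
So a[228] = a[0 + ((228-0) mod 28)] = a[4] = 26.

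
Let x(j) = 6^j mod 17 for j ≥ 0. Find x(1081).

Computing terms: x(0) = 1,  x(1) = 6,  x(2) = 2,  x(3) = 12,  x(4) = 4,  x(5) = 7,  x(6) = 8,  x(7) = 14,  x(8) = 16,  x(9) = 11,  x(10) = 15,  x(11) = 5,  x(12) = 13,  x(13) = 10,  x(14) = 9,  x(15) = 3,  x(16) = 1.
The sequence repeats with period 16.
(1081 - 0) mod 16 = 9, so x(1081) = x(9) = 11.

11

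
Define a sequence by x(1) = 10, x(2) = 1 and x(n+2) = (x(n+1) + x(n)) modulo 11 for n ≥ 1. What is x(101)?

We have x(1) = 10, x(2) = 1, x(3) = 0, x(4) = 1, x(5) = 1, x(6) = 2, x(7) = 3, x(8) = 5, x(9) = 8, x(10) = 2, x(11) = 10, x(12) = 1.
The sequence repeats with period 10.
(101 - 1) mod 10 = 0, so x(101) = x(1) = 10.

10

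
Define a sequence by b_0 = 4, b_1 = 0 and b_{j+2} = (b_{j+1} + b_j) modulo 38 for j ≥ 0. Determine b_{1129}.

We have b_0 = 4, b_1 = 0, b_2 = 4, b_3 = 4, b_4 = 8, b_5 = 12, b_6 = 20, b_7 = 32, b_8 = 14, b_9 = 8, b_{10} = 22, b_{11} = 30, b_{12} = 14, b_{13} = 6, b_{14} = 20, b_{15} = 26, b_{16} = 8, b_{17} = 34, b_{18} = 4, b_{19} = 0.
The sequence repeats with period 18.
(1129 - 0) mod 18 = 13, so b_{1129} = b_{13} = 6.

6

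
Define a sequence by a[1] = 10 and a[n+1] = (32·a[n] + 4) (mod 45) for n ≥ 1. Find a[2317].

10

Listing terms: a[1] = 10; a[2] = 9; a[3] = 22; a[4] = 33; a[5] = 25; a[6] = 39; a[7] = 37; a[8] = 18; a[9] = 40; a[10] = 24; a[11] = 7; a[12] = 3; a[13] = 10.
Since a[13] = a[1] = 10, the sequence is periodic with period 12.
(2317 - 1) mod 12 = 0, so a[2317] = a[1] = 10.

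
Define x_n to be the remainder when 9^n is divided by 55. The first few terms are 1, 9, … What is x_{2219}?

49

x_0 = 1,  x_1 = 9,  x_2 = 26,  x_3 = 14,  x_4 = 16,  x_5 = 34,  x_6 = 31,  x_7 = 4,  x_8 = 36,  x_9 = 49,  x_{10} = 1.
Since x_{10} = x_0 = 1, the sequence is periodic with period 10.
So x_{2219} = x_{0 + ((2219-0) mod 10)} = x_9 = 49.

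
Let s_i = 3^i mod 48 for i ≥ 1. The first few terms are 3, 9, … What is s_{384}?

Listing terms: s_1 = 3; s_2 = 9; s_3 = 27; s_4 = 33; s_5 = 3.
The sequence repeats with period 4.
So s_{384} = s_{1 + ((384-1) mod 4)} = s_4 = 33.

33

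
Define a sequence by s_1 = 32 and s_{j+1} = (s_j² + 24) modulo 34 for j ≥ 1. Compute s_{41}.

16

Computing terms: s_1 = 32,  s_2 = 28,  s_3 = 26,  s_4 = 20,  s_5 = 16,  s_6 = 8,  s_7 = 20.
Since s_7 = s_4 = 20, the sequence is eventually periodic: after a pre-period of length 3 it cycles with period 3.
For j ≥ 4, s_j depends only on (j - 4) mod 3. (41 - 4) mod 3 = 1, so s_{41} = s_5 = 16.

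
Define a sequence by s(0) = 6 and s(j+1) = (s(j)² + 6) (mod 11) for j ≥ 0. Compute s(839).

0

Computing terms: s(0) = 6,  s(1) = 9,  s(2) = 10,  s(3) = 7,  s(4) = 0,  s(5) = 6.
The sequence repeats with period 5.
(839 - 0) mod 5 = 4, so s(839) = s(4) = 0.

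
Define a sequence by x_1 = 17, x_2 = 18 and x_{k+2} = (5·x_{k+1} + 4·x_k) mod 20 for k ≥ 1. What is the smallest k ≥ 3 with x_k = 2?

4

We have x_1 = 17,  x_2 = 18,  x_3 = 18,  x_4 = 2,  x_5 = 2,  x_6 = 18,  x_7 = 18.
Since (x_6, x_7) = (x_2, x_3) = (18, 18) (two consecutive terms determine the rest), the sequence is eventually periodic: after a pre-period of length 1 it cycles with period 4.
The value 2 first appears (with k ≥ 3) at x_4.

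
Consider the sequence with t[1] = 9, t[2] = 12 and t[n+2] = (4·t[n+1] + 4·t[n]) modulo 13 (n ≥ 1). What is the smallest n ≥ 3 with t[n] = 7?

4

t[1] = 9,  t[2] = 12,  t[3] = 6,  t[4] = 7,  t[5] = 0,  t[6] = 2,  t[7] = 8,  t[8] = 1,  t[9] = 10,  t[10] = 5,  t[11] = 8,  t[12] = 0,  t[13] = 6,  t[14] = 11,  t[15] = 3,  t[16] = 4,  t[17] = 2,  t[18] = 11,  t[19] = 0,  t[20] = 5,  t[21] = 7,  t[22] = 9,  t[23] = 12.
Since (t[22], t[23]) = (t[1], t[2]) = (9, 12) (two consecutive terms determine the rest), the sequence is periodic with period 21.
The value 7 first appears (with n ≥ 3) at t[4].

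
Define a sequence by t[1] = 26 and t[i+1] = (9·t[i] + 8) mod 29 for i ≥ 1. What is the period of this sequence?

14

Computing terms: t[1] = 26; t[2] = 10; t[3] = 11; t[4] = 20; t[5] = 14; t[6] = 18; t[7] = 25; t[8] = 1; t[9] = 17; t[10] = 16; t[11] = 7; t[12] = 13; t[13] = 9; t[14] = 2; t[15] = 26.
Since t[15] = t[1] = 26, the sequence is periodic with period 14.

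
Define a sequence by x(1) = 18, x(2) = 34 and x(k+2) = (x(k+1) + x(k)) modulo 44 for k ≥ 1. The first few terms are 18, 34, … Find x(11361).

Listing terms: x(1) = 18,  x(2) = 34,  x(3) = 8,  x(4) = 42,  x(5) = 6,  x(6) = 4,  x(7) = 10,  x(8) = 14,  x(9) = 24,  x(10) = 38,  x(11) = 18,  x(12) = 12,  x(13) = 30,  x(14) = 42,  x(15) = 28,  x(16) = 26,  x(17) = 10,  x(18) = 36,  x(19) = 2,  x(20) = 38,  x(21) = 40,  x(22) = 34,  x(23) = 30,  x(24) = 20,  x(25) = 6,  x(26) = 26,  x(27) = 32,  x(28) = 14,  x(29) = 2,  x(30) = 16,  x(31) = 18,  x(32) = 34.
Since (x(31), x(32)) = (x(1), x(2)) = (18, 34) (two consecutive terms determine the rest), the sequence is periodic with period 30.
So x(11361) = x(1 + ((11361-1) mod 30)) = x(21) = 40.

40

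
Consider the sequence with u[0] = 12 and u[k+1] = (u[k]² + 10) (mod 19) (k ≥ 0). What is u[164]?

16

Computing terms: u[0] = 12,  u[1] = 2,  u[2] = 14,  u[3] = 16,  u[4] = 0,  u[5] = 10,  u[6] = 15,  u[7] = 7,  u[8] = 2.
Since u[8] = u[1] = 2, the sequence is eventually periodic: after a pre-period of length 1 it cycles with period 7.
For k ≥ 1, u[k] depends only on (k - 1) mod 7. (164 - 1) mod 7 = 2, so u[164] = u[3] = 16.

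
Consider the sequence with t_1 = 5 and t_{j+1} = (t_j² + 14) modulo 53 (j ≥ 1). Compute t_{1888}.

25

Listing terms: t_1 = 5; t_2 = 39; t_3 = 51; t_4 = 18; t_5 = 20; t_6 = 43; t_7 = 8; t_8 = 25; t_9 = 3; t_{10} = 23; t_{11} = 13; t_{12} = 24; t_{13} = 7; t_{14} = 10; t_{15} = 8.
Since t_{15} = t_7 = 8, the sequence is eventually periodic: after a pre-period of length 6 it cycles with period 8.
For j ≥ 7, t_j depends only on (j - 7) mod 8. (1888 - 7) mod 8 = 1, so t_{1888} = t_8 = 25.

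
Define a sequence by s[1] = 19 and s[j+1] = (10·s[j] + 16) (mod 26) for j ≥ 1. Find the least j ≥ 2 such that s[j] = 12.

6

Listing terms: s[1] = 19,  s[2] = 24,  s[3] = 22,  s[4] = 2,  s[5] = 10,  s[6] = 12,  s[7] = 6,  s[8] = 24.
Since s[8] = s[2] = 24, the sequence is eventually periodic: after a pre-period of length 1 it cycles with period 6.
The value 12 first appears (with j ≥ 2) at s[6].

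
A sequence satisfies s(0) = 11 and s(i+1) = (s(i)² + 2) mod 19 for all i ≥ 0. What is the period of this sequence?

s(0) = 11,  s(1) = 9,  s(2) = 7,  s(3) = 13,  s(4) = 0,  s(5) = 2,  s(6) = 6,  s(7) = 0.
Since s(7) = s(4) = 0, the sequence is eventually periodic: after a pre-period of length 4 it cycles with period 3.

3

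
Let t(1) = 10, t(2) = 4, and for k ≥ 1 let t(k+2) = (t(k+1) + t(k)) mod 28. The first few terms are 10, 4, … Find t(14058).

Listing terms: t(1) = 10, t(2) = 4, t(3) = 14, t(4) = 18, t(5) = 4, t(6) = 22, t(7) = 26, t(8) = 20, t(9) = 18, t(10) = 10, t(11) = 0, t(12) = 10, t(13) = 10, t(14) = 20, t(15) = 2, t(16) = 22, t(17) = 24, t(18) = 18, t(19) = 14, t(20) = 4, t(21) = 18, t(22) = 22, t(23) = 12, t(24) = 6, t(25) = 18, t(26) = 24, t(27) = 14, t(28) = 10, t(29) = 24, t(30) = 6, t(31) = 2, t(32) = 8, t(33) = 10, t(34) = 18, t(35) = 0, t(36) = 18, t(37) = 18, t(38) = 8, t(39) = 26, t(40) = 6, t(41) = 4, t(42) = 10, t(43) = 14, t(44) = 24, t(45) = 10, t(46) = 6, t(47) = 16, t(48) = 22, t(49) = 10, t(50) = 4.
Since (t(49), t(50)) = (t(1), t(2)) = (10, 4) (two consecutive terms determine the rest), the sequence is periodic with period 48.
(14058 - 1) mod 48 = 41, so t(14058) = t(42) = 10.

10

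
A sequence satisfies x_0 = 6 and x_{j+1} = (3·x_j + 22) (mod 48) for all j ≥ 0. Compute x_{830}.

46

Listing terms: x_0 = 6; x_1 = 40; x_2 = 46; x_3 = 16; x_4 = 22; x_5 = 40.
Since x_5 = x_1 = 40, the sequence is eventually periodic: after a pre-period of length 1 it cycles with period 4.
For j ≥ 1, x_j depends only on (j - 1) mod 4. (830 - 1) mod 4 = 1, so x_{830} = x_2 = 46.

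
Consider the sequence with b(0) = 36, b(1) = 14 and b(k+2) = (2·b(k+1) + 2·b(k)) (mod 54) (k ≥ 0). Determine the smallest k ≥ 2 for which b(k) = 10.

Computing terms: b(0) = 36, b(1) = 14, b(2) = 46, b(3) = 12, b(4) = 8, b(5) = 40, b(6) = 42, b(7) = 2, b(8) = 34, b(9) = 18, b(10) = 50, b(11) = 28, b(12) = 48, b(13) = 44, b(14) = 22, b(15) = 24, b(16) = 38, b(17) = 16, b(18) = 0, b(19) = 32, b(20) = 10, b(21) = 30, b(22) = 26, b(23) = 4, b(24) = 6, b(25) = 20, b(26) = 52, b(27) = 36, b(28) = 14.
The sequence repeats with period 27.
The value 10 first appears (with k ≥ 2) at b(20).

20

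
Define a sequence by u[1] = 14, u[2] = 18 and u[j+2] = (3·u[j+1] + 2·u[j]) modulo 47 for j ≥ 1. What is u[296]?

18

We have u[1] = 14, u[2] = 18, u[3] = 35, u[4] = 0, u[5] = 23, u[6] = 22, u[7] = 18, u[8] = 4, u[9] = 1, u[10] = 11, u[11] = 35, u[12] = 33, u[13] = 28, u[14] = 9, u[15] = 36, u[16] = 32, u[17] = 27, u[18] = 4, u[19] = 19, u[20] = 18, u[21] = 45, u[22] = 30, u[23] = 39, u[24] = 36, u[25] = 45, u[26] = 19, u[27] = 6, u[28] = 9, u[29] = 39, u[30] = 41, u[31] = 13, u[32] = 27, u[33] = 13, u[34] = 46, u[35] = 23, u[36] = 20, u[37] = 12, u[38] = 29, u[39] = 17, u[40] = 15, u[41] = 32, u[42] = 32, u[43] = 19, u[44] = 27, u[45] = 25, u[46] = 35, u[47] = 14, u[48] = 18.
The sequence repeats with period 46.
(296 - 1) mod 46 = 19, so u[296] = u[20] = 18.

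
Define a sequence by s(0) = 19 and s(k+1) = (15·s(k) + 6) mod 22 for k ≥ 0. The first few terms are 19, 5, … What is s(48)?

11

Listing terms: s(0) = 19,  s(1) = 5,  s(2) = 15,  s(3) = 11,  s(4) = 17,  s(5) = 19.
The sequence repeats with period 5.
(48 - 0) mod 5 = 3, so s(48) = s(3) = 11.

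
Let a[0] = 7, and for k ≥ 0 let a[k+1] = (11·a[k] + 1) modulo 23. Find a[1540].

7

Computing terms: a[0] = 7,  a[1] = 9,  a[2] = 8,  a[3] = 20,  a[4] = 14,  a[5] = 17,  a[6] = 4,  a[7] = 22,  a[8] = 13,  a[9] = 6,  a[10] = 21,  a[11] = 2,  a[12] = 0,  a[13] = 1,  a[14] = 12,  a[15] = 18,  a[16] = 15,  a[17] = 5,  a[18] = 10,  a[19] = 19,  a[20] = 3,  a[21] = 11,  a[22] = 7.
Since a[22] = a[0] = 7, the sequence is periodic with period 22.
So a[1540] = a[0 + ((1540-0) mod 22)] = a[0] = 7.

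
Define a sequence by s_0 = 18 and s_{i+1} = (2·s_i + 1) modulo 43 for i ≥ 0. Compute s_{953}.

Computing terms: s_0 = 18,  s_1 = 37,  s_2 = 32,  s_3 = 22,  s_4 = 2,  s_5 = 5,  s_6 = 11,  s_7 = 23,  s_8 = 4,  s_9 = 9,  s_{10} = 19,  s_{11} = 39,  s_{12} = 36,  s_{13} = 30,  s_{14} = 18.
The sequence repeats with period 14.
(953 - 0) mod 14 = 1, so s_{953} = s_1 = 37.

37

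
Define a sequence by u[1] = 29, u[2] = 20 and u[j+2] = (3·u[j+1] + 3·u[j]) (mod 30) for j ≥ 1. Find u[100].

21

u[1] = 29; u[2] = 20; u[3] = 27; u[4] = 21; u[5] = 24; u[6] = 15; u[7] = 27; u[8] = 6; u[9] = 9; u[10] = 15; u[11] = 12; u[12] = 21; u[13] = 9; u[14] = 0; u[15] = 27; u[16] = 21.
Since (u[15], u[16]) = (u[3], u[4]) = (27, 21) (two consecutive terms determine the rest), the sequence is eventually periodic: after a pre-period of length 2 it cycles with period 12.
For j ≥ 3, u[j] depends only on (j - 3) mod 12. (100 - 3) mod 12 = 1, so u[100] = u[4] = 21.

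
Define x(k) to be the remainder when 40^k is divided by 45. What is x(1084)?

40

x(1) = 40, x(2) = 25, x(3) = 10, x(4) = 40.
The sequence repeats with period 3.
(1084 - 1) mod 3 = 0, so x(1084) = x(1) = 40.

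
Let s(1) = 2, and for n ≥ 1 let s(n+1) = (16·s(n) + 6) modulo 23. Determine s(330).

17

Listing terms: s(1) = 2, s(2) = 15, s(3) = 16, s(4) = 9, s(5) = 12, s(6) = 14, s(7) = 0, s(8) = 6, s(9) = 10, s(10) = 5, s(11) = 17, s(12) = 2.
Since s(12) = s(1) = 2, the sequence is periodic with period 11.
(330 - 1) mod 11 = 10, so s(330) = s(11) = 17.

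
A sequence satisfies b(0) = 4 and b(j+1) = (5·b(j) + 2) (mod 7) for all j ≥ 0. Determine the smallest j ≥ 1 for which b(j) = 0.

2

Listing terms: b(0) = 4; b(1) = 1; b(2) = 0; b(3) = 2; b(4) = 5; b(5) = 6; b(6) = 4.
The sequence repeats with period 6.
The value 0 first appears (with j ≥ 1) at b(2).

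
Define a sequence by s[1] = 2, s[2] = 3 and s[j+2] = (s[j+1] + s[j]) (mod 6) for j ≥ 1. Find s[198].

We have s[1] = 2; s[2] = 3; s[3] = 5; s[4] = 2; s[5] = 1; s[6] = 3; s[7] = 4; s[8] = 1; s[9] = 5; s[10] = 0; s[11] = 5; s[12] = 5; s[13] = 4; s[14] = 3; s[15] = 1; s[16] = 4; s[17] = 5; s[18] = 3; s[19] = 2; s[20] = 5; s[21] = 1; s[22] = 0; s[23] = 1; s[24] = 1; s[25] = 2; s[26] = 3.
Since (s[25], s[26]) = (s[1], s[2]) = (2, 3) (two consecutive terms determine the rest), the sequence is periodic with period 24.
So s[198] = s[1 + ((198-1) mod 24)] = s[6] = 3.

3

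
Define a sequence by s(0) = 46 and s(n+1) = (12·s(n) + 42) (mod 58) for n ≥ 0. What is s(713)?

s(0) = 46,  s(1) = 14,  s(2) = 36,  s(3) = 10,  s(4) = 46.
Since s(4) = s(0) = 46, the sequence is periodic with period 4.
(713 - 0) mod 4 = 1, so s(713) = s(1) = 14.

14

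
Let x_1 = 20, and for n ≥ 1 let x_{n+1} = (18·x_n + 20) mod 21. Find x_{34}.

We have x_1 = 20,  x_2 = 2,  x_3 = 14,  x_4 = 20.
The sequence repeats with period 3.
(34 - 1) mod 3 = 0, so x_{34} = x_1 = 20.

20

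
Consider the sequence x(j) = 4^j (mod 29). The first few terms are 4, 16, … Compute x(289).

x(1) = 4, x(2) = 16, x(3) = 6, x(4) = 24, x(5) = 9, x(6) = 7, x(7) = 28, x(8) = 25, x(9) = 13, x(10) = 23, x(11) = 5, x(12) = 20, x(13) = 22, x(14) = 1, x(15) = 4.
Since x(15) = x(1) = 4, the sequence is periodic with period 14.
(289 - 1) mod 14 = 8, so x(289) = x(9) = 13.

13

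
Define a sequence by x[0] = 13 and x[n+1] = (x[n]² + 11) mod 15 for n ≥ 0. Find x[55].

0

We have x[0] = 13,  x[1] = 0,  x[2] = 11,  x[3] = 12,  x[4] = 5,  x[5] = 6,  x[6] = 2,  x[7] = 0.
Since x[7] = x[1] = 0, the sequence is eventually periodic: after a pre-period of length 1 it cycles with period 6.
For n ≥ 1, x[n] depends only on (n - 1) mod 6. (55 - 1) mod 6 = 0, so x[55] = x[1] = 0.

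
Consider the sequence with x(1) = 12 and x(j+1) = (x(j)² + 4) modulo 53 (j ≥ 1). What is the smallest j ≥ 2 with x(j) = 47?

4

x(1) = 12; x(2) = 42; x(3) = 19; x(4) = 47; x(5) = 40; x(6) = 14; x(7) = 41; x(8) = 42.
Since x(8) = x(2) = 42, the sequence is eventually periodic: after a pre-period of length 1 it cycles with period 6.
The value 47 first appears (with j ≥ 2) at x(4).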